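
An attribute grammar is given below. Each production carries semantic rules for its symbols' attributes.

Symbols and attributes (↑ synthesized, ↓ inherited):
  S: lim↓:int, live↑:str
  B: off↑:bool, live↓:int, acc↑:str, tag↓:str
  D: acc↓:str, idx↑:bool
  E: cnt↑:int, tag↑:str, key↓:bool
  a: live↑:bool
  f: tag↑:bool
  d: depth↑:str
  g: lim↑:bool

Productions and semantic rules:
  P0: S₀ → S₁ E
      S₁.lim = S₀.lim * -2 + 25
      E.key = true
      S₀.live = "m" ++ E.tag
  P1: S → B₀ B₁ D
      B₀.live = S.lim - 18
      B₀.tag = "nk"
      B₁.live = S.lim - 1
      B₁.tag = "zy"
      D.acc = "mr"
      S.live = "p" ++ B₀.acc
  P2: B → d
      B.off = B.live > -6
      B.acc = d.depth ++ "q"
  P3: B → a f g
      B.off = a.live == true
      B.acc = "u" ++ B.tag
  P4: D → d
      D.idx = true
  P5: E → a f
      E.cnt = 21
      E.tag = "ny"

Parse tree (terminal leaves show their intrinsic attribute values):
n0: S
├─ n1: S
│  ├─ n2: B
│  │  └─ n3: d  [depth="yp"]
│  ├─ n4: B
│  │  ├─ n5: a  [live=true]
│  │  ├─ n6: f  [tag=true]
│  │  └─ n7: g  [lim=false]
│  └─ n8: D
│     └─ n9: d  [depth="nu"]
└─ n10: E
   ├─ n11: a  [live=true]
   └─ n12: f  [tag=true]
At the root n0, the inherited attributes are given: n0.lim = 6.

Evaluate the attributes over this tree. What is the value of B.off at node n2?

1. n0.lim = 6  [given at root]
2. n1.lim = 13  [S₀.lim * -2 + 25]
3. n2.live = -5  [S.lim - 18]
4. n2.tag = "nk"  ["nk"]
5. n3.depth = "yp"  [terminal]
6. n2.off = true  [B.live > -6]
7. n2.acc = "ypq"  [d.depth ++ "q"]
8. n4.live = 12  [S.lim - 1]
9. n4.tag = "zy"  ["zy"]
10. n5.live = true  [terminal]
11. n6.tag = true  [terminal]
12. n7.lim = false  [terminal]
13. n4.off = true  [a.live == true]
14. n4.acc = "uzy"  ["u" ++ B.tag]
15. n8.acc = "mr"  ["mr"]
16. n9.depth = "nu"  [terminal]
17. n8.idx = true  [true]
18. n1.live = "pypq"  ["p" ++ B₀.acc]
19. n10.key = true  [true]
20. n11.live = true  [terminal]
21. n12.tag = true  [terminal]
22. n10.cnt = 21  [21]
23. n10.tag = "ny"  ["ny"]
24. n0.live = "mny"  ["m" ++ E.tag]

true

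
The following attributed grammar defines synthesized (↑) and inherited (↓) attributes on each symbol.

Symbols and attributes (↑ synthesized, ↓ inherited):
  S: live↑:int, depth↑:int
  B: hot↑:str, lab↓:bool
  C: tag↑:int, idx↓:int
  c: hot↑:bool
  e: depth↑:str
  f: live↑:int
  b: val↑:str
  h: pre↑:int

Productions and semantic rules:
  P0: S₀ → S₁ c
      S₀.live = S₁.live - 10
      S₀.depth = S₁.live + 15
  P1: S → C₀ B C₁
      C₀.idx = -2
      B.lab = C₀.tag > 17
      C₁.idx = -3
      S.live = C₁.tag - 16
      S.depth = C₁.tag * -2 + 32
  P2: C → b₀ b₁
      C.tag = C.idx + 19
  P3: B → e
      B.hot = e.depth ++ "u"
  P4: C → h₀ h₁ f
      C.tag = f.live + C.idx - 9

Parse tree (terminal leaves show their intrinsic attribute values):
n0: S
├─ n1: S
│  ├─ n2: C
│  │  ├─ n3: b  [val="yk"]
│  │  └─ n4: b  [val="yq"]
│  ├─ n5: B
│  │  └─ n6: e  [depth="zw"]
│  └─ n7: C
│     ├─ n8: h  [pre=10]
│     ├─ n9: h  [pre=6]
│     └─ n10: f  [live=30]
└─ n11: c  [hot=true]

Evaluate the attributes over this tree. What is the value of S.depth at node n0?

1. n2.idx = -2  [-2]
2. n3.val = "yk"  [terminal]
3. n4.val = "yq"  [terminal]
4. n2.tag = 17  [C.idx + 19]
5. n5.lab = false  [C₀.tag > 17]
6. n6.depth = "zw"  [terminal]
7. n5.hot = "zwu"  [e.depth ++ "u"]
8. n7.idx = -3  [-3]
9. n8.pre = 10  [terminal]
10. n9.pre = 6  [terminal]
11. n10.live = 30  [terminal]
12. n7.tag = 18  [f.live + C.idx - 9]
13. n1.live = 2  [C₁.tag - 16]
14. n1.depth = -4  [C₁.tag * -2 + 32]
15. n11.hot = true  [terminal]
16. n0.live = -8  [S₁.live - 10]
17. n0.depth = 17  [S₁.live + 15]

17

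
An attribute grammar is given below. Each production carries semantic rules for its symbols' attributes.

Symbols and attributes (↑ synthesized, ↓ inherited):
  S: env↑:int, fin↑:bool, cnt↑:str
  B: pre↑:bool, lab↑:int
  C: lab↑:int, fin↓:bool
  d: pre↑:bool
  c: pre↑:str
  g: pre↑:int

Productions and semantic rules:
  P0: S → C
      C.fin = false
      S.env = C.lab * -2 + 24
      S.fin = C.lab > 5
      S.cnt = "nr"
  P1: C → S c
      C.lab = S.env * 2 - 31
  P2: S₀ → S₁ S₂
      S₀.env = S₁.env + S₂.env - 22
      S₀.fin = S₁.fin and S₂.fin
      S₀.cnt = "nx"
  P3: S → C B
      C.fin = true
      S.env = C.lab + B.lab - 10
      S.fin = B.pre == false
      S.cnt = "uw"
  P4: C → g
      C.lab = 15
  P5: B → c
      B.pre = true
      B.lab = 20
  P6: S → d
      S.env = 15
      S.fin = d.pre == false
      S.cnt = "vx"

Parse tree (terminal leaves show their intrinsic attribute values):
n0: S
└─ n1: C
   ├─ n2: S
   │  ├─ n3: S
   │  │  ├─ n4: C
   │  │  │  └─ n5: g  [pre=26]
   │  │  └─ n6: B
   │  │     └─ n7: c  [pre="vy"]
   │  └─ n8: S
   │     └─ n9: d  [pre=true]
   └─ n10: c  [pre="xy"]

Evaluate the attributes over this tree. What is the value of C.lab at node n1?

1. n1.fin = false  [false]
2. n4.fin = true  [true]
3. n5.pre = 26  [terminal]
4. n4.lab = 15  [15]
5. n7.pre = "vy"  [terminal]
6. n6.pre = true  [true]
7. n6.lab = 20  [20]
8. n3.env = 25  [C.lab + B.lab - 10]
9. n3.fin = false  [B.pre == false]
10. n3.cnt = "uw"  ["uw"]
11. n9.pre = true  [terminal]
12. n8.env = 15  [15]
13. n8.fin = false  [d.pre == false]
14. n8.cnt = "vx"  ["vx"]
15. n2.env = 18  [S₁.env + S₂.env - 22]
16. n2.fin = false  [S₁.fin and S₂.fin]
17. n2.cnt = "nx"  ["nx"]
18. n10.pre = "xy"  [terminal]
19. n1.lab = 5  [S.env * 2 - 31]
20. n0.env = 14  [C.lab * -2 + 24]
21. n0.fin = false  [C.lab > 5]
22. n0.cnt = "nr"  ["nr"]

5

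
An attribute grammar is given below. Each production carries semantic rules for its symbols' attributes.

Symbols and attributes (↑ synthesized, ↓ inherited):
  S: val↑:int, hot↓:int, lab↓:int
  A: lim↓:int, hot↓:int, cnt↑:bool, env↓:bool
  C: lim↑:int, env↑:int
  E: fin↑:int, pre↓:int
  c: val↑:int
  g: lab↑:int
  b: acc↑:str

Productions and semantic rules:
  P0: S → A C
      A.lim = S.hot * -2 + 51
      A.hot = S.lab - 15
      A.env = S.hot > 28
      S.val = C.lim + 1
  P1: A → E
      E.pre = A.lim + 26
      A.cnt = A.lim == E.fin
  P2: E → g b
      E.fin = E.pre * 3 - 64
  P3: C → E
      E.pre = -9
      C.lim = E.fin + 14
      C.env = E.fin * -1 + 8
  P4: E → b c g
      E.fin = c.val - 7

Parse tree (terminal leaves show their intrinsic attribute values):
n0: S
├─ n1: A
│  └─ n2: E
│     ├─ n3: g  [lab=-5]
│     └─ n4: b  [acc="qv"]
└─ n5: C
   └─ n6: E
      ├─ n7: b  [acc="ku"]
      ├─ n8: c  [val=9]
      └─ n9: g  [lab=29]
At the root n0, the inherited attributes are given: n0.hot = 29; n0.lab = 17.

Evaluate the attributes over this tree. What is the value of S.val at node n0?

1. n0.hot = 29  [given at root]
2. n0.lab = 17  [given at root]
3. n1.lim = -7  [S.hot * -2 + 51]
4. n1.hot = 2  [S.lab - 15]
5. n1.env = true  [S.hot > 28]
6. n2.pre = 19  [A.lim + 26]
7. n3.lab = -5  [terminal]
8. n4.acc = "qv"  [terminal]
9. n2.fin = -7  [E.pre * 3 - 64]
10. n1.cnt = true  [A.lim == E.fin]
11. n6.pre = -9  [-9]
12. n7.acc = "ku"  [terminal]
13. n8.val = 9  [terminal]
14. n9.lab = 29  [terminal]
15. n6.fin = 2  [c.val - 7]
16. n5.lim = 16  [E.fin + 14]
17. n5.env = 6  [E.fin * -1 + 8]
18. n0.val = 17  [C.lim + 1]

17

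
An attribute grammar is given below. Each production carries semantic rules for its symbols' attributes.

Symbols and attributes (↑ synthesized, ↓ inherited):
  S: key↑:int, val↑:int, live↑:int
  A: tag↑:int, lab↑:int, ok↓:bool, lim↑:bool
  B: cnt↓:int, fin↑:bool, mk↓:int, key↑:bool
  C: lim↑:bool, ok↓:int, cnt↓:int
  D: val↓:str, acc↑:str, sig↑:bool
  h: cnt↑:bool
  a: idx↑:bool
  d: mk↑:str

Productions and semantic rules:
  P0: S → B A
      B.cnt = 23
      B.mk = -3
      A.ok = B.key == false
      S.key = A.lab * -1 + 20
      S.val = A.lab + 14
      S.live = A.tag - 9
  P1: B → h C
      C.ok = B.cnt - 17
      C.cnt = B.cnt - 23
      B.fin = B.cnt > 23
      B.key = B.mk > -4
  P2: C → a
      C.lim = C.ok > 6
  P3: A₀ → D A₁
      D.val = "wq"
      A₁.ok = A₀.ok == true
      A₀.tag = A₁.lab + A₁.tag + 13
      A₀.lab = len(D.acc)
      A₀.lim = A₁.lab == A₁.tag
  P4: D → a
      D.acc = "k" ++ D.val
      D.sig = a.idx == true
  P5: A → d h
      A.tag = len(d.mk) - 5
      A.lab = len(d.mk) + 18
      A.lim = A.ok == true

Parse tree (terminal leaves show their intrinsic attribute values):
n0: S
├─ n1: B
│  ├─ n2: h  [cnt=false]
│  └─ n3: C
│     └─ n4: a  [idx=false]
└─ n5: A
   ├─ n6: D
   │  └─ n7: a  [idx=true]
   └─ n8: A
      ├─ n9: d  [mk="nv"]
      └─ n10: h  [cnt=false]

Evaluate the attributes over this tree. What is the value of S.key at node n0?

1. n1.cnt = 23  [23]
2. n1.mk = -3  [-3]
3. n2.cnt = false  [terminal]
4. n3.ok = 6  [B.cnt - 17]
5. n3.cnt = 0  [B.cnt - 23]
6. n4.idx = false  [terminal]
7. n3.lim = false  [C.ok > 6]
8. n1.fin = false  [B.cnt > 23]
9. n1.key = true  [B.mk > -4]
10. n5.ok = false  [B.key == false]
11. n6.val = "wq"  ["wq"]
12. n7.idx = true  [terminal]
13. n6.acc = "kwq"  ["k" ++ D.val]
14. n6.sig = true  [a.idx == true]
15. n8.ok = false  [A₀.ok == true]
16. n9.mk = "nv"  [terminal]
17. n10.cnt = false  [terminal]
18. n8.tag = -3  [len(d.mk) - 5]
19. n8.lab = 20  [len(d.mk) + 18]
20. n8.lim = false  [A.ok == true]
21. n5.tag = 30  [A₁.lab + A₁.tag + 13]
22. n5.lab = 3  [len(D.acc)]
23. n5.lim = false  [A₁.lab == A₁.tag]
24. n0.key = 17  [A.lab * -1 + 20]
25. n0.val = 17  [A.lab + 14]
26. n0.live = 21  [A.tag - 9]

17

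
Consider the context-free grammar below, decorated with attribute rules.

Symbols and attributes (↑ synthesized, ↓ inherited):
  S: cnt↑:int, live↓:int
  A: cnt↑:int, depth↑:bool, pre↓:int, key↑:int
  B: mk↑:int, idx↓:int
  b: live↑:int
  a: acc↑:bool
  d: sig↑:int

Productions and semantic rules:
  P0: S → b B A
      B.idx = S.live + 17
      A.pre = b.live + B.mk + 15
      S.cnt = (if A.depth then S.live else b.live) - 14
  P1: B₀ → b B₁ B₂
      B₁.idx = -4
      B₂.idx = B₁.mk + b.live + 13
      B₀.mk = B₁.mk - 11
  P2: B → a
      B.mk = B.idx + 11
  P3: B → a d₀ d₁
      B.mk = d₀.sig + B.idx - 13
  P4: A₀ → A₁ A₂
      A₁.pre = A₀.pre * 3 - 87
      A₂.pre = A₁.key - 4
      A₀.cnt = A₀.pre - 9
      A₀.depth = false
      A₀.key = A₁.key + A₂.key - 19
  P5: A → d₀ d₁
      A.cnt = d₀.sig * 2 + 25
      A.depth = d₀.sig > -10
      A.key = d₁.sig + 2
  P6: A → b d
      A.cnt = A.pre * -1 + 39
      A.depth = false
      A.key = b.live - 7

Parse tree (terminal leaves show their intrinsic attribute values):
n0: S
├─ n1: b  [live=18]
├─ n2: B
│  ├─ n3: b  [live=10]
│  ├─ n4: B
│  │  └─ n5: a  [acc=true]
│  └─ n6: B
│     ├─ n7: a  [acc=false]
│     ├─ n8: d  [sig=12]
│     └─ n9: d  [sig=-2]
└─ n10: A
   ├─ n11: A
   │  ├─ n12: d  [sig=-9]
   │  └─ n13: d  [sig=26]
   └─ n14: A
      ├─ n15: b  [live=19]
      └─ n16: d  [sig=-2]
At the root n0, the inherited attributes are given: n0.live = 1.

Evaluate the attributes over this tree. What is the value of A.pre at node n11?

1. n0.live = 1  [given at root]
2. n1.live = 18  [terminal]
3. n2.idx = 18  [S.live + 17]
4. n3.live = 10  [terminal]
5. n4.idx = -4  [-4]
6. n5.acc = true  [terminal]
7. n4.mk = 7  [B.idx + 11]
8. n6.idx = 30  [B₁.mk + b.live + 13]
9. n7.acc = false  [terminal]
10. n8.sig = 12  [terminal]
11. n9.sig = -2  [terminal]
12. n6.mk = 29  [d₀.sig + B.idx - 13]
13. n2.mk = -4  [B₁.mk - 11]
14. n10.pre = 29  [b.live + B.mk + 15]
15. n11.pre = 0  [A₀.pre * 3 - 87]
16. n12.sig = -9  [terminal]
17. n13.sig = 26  [terminal]
18. n11.cnt = 7  [d₀.sig * 2 + 25]
19. n11.depth = true  [d₀.sig > -10]
20. n11.key = 28  [d₁.sig + 2]
21. n14.pre = 24  [A₁.key - 4]
22. n15.live = 19  [terminal]
23. n16.sig = -2  [terminal]
24. n14.cnt = 15  [A.pre * -1 + 39]
25. n14.depth = false  [false]
26. n14.key = 12  [b.live - 7]
27. n10.cnt = 20  [A₀.pre - 9]
28. n10.depth = false  [false]
29. n10.key = 21  [A₁.key + A₂.key - 19]
30. n0.cnt = 4  [(if A.depth then S.live else b.live) - 14]

0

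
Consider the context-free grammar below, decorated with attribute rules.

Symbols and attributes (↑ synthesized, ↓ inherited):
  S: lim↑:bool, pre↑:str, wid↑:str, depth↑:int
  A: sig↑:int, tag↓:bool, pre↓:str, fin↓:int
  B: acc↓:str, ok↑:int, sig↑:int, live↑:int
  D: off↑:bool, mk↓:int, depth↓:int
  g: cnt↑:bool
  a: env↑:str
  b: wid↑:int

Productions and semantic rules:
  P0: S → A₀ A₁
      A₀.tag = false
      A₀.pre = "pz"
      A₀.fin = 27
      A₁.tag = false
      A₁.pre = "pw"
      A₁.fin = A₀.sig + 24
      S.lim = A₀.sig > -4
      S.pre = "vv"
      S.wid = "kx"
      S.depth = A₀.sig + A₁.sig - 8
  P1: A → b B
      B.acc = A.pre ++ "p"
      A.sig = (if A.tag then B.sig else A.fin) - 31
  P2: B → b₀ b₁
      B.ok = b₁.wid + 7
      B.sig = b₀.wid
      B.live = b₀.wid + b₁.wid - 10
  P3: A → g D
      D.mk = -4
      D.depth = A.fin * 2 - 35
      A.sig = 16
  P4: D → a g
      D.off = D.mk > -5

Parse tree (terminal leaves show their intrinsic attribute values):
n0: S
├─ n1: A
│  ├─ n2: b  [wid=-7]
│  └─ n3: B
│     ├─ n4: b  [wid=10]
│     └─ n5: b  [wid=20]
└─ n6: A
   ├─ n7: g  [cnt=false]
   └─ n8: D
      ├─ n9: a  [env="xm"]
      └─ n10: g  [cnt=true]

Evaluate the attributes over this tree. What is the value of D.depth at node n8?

1. n1.tag = false  [false]
2. n1.pre = "pz"  ["pz"]
3. n1.fin = 27  [27]
4. n2.wid = -7  [terminal]
5. n3.acc = "pzp"  [A.pre ++ "p"]
6. n4.wid = 10  [terminal]
7. n5.wid = 20  [terminal]
8. n3.ok = 27  [b₁.wid + 7]
9. n3.sig = 10  [b₀.wid]
10. n3.live = 20  [b₀.wid + b₁.wid - 10]
11. n1.sig = -4  [(if A.tag then B.sig else A.fin) - 31]
12. n6.tag = false  [false]
13. n6.pre = "pw"  ["pw"]
14. n6.fin = 20  [A₀.sig + 24]
15. n7.cnt = false  [terminal]
16. n8.mk = -4  [-4]
17. n8.depth = 5  [A.fin * 2 - 35]
18. n9.env = "xm"  [terminal]
19. n10.cnt = true  [terminal]
20. n8.off = true  [D.mk > -5]
21. n6.sig = 16  [16]
22. n0.lim = false  [A₀.sig > -4]
23. n0.pre = "vv"  ["vv"]
24. n0.wid = "kx"  ["kx"]
25. n0.depth = 4  [A₀.sig + A₁.sig - 8]

5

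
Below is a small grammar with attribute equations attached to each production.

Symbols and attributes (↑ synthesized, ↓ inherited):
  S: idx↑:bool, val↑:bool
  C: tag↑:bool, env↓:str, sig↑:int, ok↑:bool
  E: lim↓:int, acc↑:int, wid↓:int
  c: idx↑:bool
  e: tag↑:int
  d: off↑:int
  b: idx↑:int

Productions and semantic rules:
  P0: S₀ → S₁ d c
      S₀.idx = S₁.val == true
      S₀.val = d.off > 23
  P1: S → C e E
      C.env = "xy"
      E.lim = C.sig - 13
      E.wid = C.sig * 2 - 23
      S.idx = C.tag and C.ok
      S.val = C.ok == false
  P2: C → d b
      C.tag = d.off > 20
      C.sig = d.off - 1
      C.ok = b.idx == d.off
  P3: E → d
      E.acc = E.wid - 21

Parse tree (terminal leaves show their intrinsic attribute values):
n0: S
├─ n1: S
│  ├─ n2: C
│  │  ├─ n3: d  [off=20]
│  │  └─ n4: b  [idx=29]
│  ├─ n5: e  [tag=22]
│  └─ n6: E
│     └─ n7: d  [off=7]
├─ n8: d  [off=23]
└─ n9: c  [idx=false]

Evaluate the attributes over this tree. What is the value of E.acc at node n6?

1. n2.env = "xy"  ["xy"]
2. n3.off = 20  [terminal]
3. n4.idx = 29  [terminal]
4. n2.tag = false  [d.off > 20]
5. n2.sig = 19  [d.off - 1]
6. n2.ok = false  [b.idx == d.off]
7. n5.tag = 22  [terminal]
8. n6.lim = 6  [C.sig - 13]
9. n6.wid = 15  [C.sig * 2 - 23]
10. n7.off = 7  [terminal]
11. n6.acc = -6  [E.wid - 21]
12. n1.idx = false  [C.tag and C.ok]
13. n1.val = true  [C.ok == false]
14. n8.off = 23  [terminal]
15. n9.idx = false  [terminal]
16. n0.idx = true  [S₁.val == true]
17. n0.val = false  [d.off > 23]

-6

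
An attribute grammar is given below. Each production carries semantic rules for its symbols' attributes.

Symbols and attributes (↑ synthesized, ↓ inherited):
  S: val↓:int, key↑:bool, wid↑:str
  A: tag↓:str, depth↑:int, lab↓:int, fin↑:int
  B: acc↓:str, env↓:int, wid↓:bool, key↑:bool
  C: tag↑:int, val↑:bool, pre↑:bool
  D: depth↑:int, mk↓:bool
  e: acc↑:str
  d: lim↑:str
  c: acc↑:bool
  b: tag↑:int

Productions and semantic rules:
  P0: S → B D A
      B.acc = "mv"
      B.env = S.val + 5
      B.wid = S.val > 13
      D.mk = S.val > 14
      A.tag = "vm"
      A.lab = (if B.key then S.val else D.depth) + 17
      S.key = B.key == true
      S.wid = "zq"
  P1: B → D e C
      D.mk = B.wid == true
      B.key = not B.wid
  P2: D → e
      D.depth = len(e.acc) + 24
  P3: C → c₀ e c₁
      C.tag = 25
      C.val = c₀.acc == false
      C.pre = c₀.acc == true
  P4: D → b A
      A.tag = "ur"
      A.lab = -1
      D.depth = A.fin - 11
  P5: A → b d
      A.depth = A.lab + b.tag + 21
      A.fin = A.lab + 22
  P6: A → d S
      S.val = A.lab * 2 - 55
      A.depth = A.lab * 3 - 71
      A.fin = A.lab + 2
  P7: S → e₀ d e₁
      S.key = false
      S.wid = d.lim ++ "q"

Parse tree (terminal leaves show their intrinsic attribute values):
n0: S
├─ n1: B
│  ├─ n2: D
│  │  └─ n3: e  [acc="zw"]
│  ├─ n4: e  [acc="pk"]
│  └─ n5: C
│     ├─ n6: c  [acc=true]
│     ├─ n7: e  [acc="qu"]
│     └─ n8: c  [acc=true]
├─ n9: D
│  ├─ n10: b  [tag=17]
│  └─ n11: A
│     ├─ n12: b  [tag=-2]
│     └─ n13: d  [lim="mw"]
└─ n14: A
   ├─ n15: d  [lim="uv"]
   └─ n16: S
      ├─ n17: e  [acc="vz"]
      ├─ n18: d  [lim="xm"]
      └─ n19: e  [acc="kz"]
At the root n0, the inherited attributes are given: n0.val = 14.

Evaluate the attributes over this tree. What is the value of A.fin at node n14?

29

1. n0.val = 14  [given at root]
2. n1.acc = "mv"  ["mv"]
3. n1.env = 19  [S.val + 5]
4. n1.wid = true  [S.val > 13]
5. n2.mk = true  [B.wid == true]
6. n3.acc = "zw"  [terminal]
7. n2.depth = 26  [len(e.acc) + 24]
8. n4.acc = "pk"  [terminal]
9. n6.acc = true  [terminal]
10. n7.acc = "qu"  [terminal]
11. n8.acc = true  [terminal]
12. n5.tag = 25  [25]
13. n5.val = false  [c₀.acc == false]
14. n5.pre = true  [c₀.acc == true]
15. n1.key = false  [not B.wid]
16. n9.mk = false  [S.val > 14]
17. n10.tag = 17  [terminal]
18. n11.tag = "ur"  ["ur"]
19. n11.lab = -1  [-1]
20. n12.tag = -2  [terminal]
21. n13.lim = "mw"  [terminal]
22. n11.depth = 18  [A.lab + b.tag + 21]
23. n11.fin = 21  [A.lab + 22]
24. n9.depth = 10  [A.fin - 11]
25. n14.tag = "vm"  ["vm"]
26. n14.lab = 27  [(if B.key then S.val else D.depth) + 17]
27. n15.lim = "uv"  [terminal]
28. n16.val = -1  [A.lab * 2 - 55]
29. n17.acc = "vz"  [terminal]
30. n18.lim = "xm"  [terminal]
31. n19.acc = "kz"  [terminal]
32. n16.key = false  [false]
33. n16.wid = "xmq"  [d.lim ++ "q"]
34. n14.depth = 10  [A.lab * 3 - 71]
35. n14.fin = 29  [A.lab + 2]
36. n0.key = false  [B.key == true]
37. n0.wid = "zq"  ["zq"]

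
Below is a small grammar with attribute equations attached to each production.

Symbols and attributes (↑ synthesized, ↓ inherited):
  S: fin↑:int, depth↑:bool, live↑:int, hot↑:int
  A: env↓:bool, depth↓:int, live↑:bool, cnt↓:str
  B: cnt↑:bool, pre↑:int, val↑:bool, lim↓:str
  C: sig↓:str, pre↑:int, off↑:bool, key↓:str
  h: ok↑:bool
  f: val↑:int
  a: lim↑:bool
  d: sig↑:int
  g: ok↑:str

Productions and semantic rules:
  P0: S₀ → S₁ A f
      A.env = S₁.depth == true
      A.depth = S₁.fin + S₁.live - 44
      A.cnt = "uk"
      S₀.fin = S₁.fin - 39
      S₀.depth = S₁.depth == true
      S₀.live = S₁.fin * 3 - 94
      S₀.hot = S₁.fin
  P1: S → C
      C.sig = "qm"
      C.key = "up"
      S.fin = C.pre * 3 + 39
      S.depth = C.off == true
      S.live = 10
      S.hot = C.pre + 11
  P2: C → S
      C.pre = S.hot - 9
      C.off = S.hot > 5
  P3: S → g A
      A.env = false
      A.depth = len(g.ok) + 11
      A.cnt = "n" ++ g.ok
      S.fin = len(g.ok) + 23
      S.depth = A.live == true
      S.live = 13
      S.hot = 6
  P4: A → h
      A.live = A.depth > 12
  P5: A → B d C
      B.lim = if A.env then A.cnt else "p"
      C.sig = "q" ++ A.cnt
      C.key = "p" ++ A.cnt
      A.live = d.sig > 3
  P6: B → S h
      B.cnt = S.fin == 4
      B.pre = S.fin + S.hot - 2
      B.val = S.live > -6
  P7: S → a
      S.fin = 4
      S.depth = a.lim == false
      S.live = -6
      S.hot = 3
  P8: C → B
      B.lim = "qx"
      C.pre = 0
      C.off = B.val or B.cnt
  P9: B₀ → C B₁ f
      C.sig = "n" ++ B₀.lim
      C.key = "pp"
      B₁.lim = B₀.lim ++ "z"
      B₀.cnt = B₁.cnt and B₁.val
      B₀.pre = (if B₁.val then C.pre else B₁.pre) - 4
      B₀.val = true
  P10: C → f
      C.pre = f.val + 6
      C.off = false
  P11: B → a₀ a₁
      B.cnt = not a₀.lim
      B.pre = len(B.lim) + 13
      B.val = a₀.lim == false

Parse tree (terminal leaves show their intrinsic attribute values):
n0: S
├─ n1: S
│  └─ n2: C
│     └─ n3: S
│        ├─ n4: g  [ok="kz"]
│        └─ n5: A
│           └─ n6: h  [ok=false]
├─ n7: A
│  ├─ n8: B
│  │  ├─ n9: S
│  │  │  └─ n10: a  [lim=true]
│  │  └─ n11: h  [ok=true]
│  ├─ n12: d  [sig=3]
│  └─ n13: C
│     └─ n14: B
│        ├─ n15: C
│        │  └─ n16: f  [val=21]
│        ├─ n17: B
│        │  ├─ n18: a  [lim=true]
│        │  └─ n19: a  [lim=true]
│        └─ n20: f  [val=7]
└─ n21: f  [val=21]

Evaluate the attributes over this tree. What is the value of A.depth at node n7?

1. n2.sig = "qm"  ["qm"]
2. n2.key = "up"  ["up"]
3. n4.ok = "kz"  [terminal]
4. n5.env = false  [false]
5. n5.depth = 13  [len(g.ok) + 11]
6. n5.cnt = "nkz"  ["n" ++ g.ok]
7. n6.ok = false  [terminal]
8. n5.live = true  [A.depth > 12]
9. n3.fin = 25  [len(g.ok) + 23]
10. n3.depth = true  [A.live == true]
11. n3.live = 13  [13]
12. n3.hot = 6  [6]
13. n2.pre = -3  [S.hot - 9]
14. n2.off = true  [S.hot > 5]
15. n1.fin = 30  [C.pre * 3 + 39]
16. n1.depth = true  [C.off == true]
17. n1.live = 10  [10]
18. n1.hot = 8  [C.pre + 11]
19. n7.env = true  [S₁.depth == true]
20. n7.depth = -4  [S₁.fin + S₁.live - 44]
21. n7.cnt = "uk"  ["uk"]
22. n8.lim = "uk"  [if A.env then A.cnt else "p"]
23. n10.lim = true  [terminal]
24. n9.fin = 4  [4]
25. n9.depth = false  [a.lim == false]
26. n9.live = -6  [-6]
27. n9.hot = 3  [3]
28. n11.ok = true  [terminal]
29. n8.cnt = true  [S.fin == 4]
30. n8.pre = 5  [S.fin + S.hot - 2]
31. n8.val = false  [S.live > -6]
32. n12.sig = 3  [terminal]
33. n13.sig = "quk"  ["q" ++ A.cnt]
34. n13.key = "puk"  ["p" ++ A.cnt]
35. n14.lim = "qx"  ["qx"]
36. n15.sig = "nqx"  ["n" ++ B₀.lim]
37. n15.key = "pp"  ["pp"]
38. n16.val = 21  [terminal]
39. n15.pre = 27  [f.val + 6]
40. n15.off = false  [false]
41. n17.lim = "qxz"  [B₀.lim ++ "z"]
42. n18.lim = true  [terminal]
43. n19.lim = true  [terminal]
44. n17.cnt = false  [not a₀.lim]
45. n17.pre = 16  [len(B.lim) + 13]
46. n17.val = false  [a₀.lim == false]
47. n20.val = 7  [terminal]
48. n14.cnt = false  [B₁.cnt and B₁.val]
49. n14.pre = 12  [(if B₁.val then C.pre else B₁.pre) - 4]
50. n14.val = true  [true]
51. n13.pre = 0  [0]
52. n13.off = true  [B.val or B.cnt]
53. n7.live = false  [d.sig > 3]
54. n21.val = 21  [terminal]
55. n0.fin = -9  [S₁.fin - 39]
56. n0.depth = true  [S₁.depth == true]
57. n0.live = -4  [S₁.fin * 3 - 94]
58. n0.hot = 30  [S₁.fin]

-4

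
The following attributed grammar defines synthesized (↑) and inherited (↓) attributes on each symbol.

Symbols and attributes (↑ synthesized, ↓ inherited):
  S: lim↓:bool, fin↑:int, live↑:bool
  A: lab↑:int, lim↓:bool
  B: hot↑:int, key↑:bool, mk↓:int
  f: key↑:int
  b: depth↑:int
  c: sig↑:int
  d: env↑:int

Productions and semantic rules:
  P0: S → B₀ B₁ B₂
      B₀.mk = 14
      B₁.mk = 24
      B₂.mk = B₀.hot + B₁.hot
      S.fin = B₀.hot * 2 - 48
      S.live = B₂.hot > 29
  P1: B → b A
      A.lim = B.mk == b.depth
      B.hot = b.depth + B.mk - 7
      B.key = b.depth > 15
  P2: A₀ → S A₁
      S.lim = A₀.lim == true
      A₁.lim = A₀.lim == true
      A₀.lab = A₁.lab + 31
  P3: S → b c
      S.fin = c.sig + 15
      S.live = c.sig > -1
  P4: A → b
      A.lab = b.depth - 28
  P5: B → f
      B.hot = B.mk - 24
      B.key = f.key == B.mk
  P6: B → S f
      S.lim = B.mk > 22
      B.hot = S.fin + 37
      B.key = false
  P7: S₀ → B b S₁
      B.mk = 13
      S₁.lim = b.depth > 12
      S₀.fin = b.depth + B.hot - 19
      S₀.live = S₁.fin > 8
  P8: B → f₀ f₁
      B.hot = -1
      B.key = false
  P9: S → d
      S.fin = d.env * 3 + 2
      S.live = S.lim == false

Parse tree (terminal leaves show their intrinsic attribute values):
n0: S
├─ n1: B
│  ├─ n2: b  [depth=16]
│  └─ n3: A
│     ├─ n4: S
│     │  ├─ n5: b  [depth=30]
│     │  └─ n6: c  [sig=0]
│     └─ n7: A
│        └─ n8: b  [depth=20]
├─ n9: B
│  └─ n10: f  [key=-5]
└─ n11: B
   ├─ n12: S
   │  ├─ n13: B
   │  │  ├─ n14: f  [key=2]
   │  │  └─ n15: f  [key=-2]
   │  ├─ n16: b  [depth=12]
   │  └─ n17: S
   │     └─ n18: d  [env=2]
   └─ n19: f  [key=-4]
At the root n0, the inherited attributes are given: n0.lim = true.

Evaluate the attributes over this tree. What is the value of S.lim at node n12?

1. n0.lim = true  [given at root]
2. n1.mk = 14  [14]
3. n2.depth = 16  [terminal]
4. n3.lim = false  [B.mk == b.depth]
5. n4.lim = false  [A₀.lim == true]
6. n5.depth = 30  [terminal]
7. n6.sig = 0  [terminal]
8. n4.fin = 15  [c.sig + 15]
9. n4.live = true  [c.sig > -1]
10. n7.lim = false  [A₀.lim == true]
11. n8.depth = 20  [terminal]
12. n7.lab = -8  [b.depth - 28]
13. n3.lab = 23  [A₁.lab + 31]
14. n1.hot = 23  [b.depth + B.mk - 7]
15. n1.key = true  [b.depth > 15]
16. n9.mk = 24  [24]
17. n10.key = -5  [terminal]
18. n9.hot = 0  [B.mk - 24]
19. n9.key = false  [f.key == B.mk]
20. n11.mk = 23  [B₀.hot + B₁.hot]
21. n12.lim = true  [B.mk > 22]
22. n13.mk = 13  [13]
23. n14.key = 2  [terminal]
24. n15.key = -2  [terminal]
25. n13.hot = -1  [-1]
26. n13.key = false  [false]
27. n16.depth = 12  [terminal]
28. n17.lim = false  [b.depth > 12]
29. n18.env = 2  [terminal]
30. n17.fin = 8  [d.env * 3 + 2]
31. n17.live = true  [S.lim == false]
32. n12.fin = -8  [b.depth + B.hot - 19]
33. n12.live = false  [S₁.fin > 8]
34. n19.key = -4  [terminal]
35. n11.hot = 29  [S.fin + 37]
36. n11.key = false  [false]
37. n0.fin = -2  [B₀.hot * 2 - 48]
38. n0.live = false  [B₂.hot > 29]

true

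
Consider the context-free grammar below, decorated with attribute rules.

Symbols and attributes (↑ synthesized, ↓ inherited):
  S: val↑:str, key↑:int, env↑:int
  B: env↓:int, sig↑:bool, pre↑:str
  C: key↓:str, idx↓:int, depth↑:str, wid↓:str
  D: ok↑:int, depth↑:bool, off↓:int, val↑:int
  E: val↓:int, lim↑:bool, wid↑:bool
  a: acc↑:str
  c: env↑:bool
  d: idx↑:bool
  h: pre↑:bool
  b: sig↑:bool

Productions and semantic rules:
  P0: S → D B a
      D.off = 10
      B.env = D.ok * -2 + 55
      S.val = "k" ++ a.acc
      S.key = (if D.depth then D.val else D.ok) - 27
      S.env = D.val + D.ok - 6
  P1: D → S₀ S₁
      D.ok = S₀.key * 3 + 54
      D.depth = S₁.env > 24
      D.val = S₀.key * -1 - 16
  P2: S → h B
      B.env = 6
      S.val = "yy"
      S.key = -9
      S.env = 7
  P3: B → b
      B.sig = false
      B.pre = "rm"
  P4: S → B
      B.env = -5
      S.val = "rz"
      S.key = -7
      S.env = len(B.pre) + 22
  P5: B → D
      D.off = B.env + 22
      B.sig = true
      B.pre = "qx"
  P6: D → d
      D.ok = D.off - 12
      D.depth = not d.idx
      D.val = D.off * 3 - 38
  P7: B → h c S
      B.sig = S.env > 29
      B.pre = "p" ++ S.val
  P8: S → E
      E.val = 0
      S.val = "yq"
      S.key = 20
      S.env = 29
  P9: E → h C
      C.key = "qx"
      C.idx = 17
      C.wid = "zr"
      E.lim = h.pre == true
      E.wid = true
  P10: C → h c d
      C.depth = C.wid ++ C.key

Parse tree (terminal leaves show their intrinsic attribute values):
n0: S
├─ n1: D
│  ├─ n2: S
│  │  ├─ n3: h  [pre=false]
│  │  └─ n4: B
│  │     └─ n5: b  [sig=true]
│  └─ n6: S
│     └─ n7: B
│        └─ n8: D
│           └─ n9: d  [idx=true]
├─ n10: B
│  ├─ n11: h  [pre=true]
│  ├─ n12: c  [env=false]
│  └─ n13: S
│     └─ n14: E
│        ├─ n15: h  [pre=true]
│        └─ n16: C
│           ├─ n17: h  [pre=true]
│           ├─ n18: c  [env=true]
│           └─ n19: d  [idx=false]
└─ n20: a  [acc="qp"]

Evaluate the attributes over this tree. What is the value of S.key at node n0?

0

1. n1.off = 10  [10]
2. n3.pre = false  [terminal]
3. n4.env = 6  [6]
4. n5.sig = true  [terminal]
5. n4.sig = false  [false]
6. n4.pre = "rm"  ["rm"]
7. n2.val = "yy"  ["yy"]
8. n2.key = -9  [-9]
9. n2.env = 7  [7]
10. n7.env = -5  [-5]
11. n8.off = 17  [B.env + 22]
12. n9.idx = true  [terminal]
13. n8.ok = 5  [D.off - 12]
14. n8.depth = false  [not d.idx]
15. n8.val = 13  [D.off * 3 - 38]
16. n7.sig = true  [true]
17. n7.pre = "qx"  ["qx"]
18. n6.val = "rz"  ["rz"]
19. n6.key = -7  [-7]
20. n6.env = 24  [len(B.pre) + 22]
21. n1.ok = 27  [S₀.key * 3 + 54]
22. n1.depth = false  [S₁.env > 24]
23. n1.val = -7  [S₀.key * -1 - 16]
24. n10.env = 1  [D.ok * -2 + 55]
25. n11.pre = true  [terminal]
26. n12.env = false  [terminal]
27. n14.val = 0  [0]
28. n15.pre = true  [terminal]
29. n16.key = "qx"  ["qx"]
30. n16.idx = 17  [17]
31. n16.wid = "zr"  ["zr"]
32. n17.pre = true  [terminal]
33. n18.env = true  [terminal]
34. n19.idx = false  [terminal]
35. n16.depth = "zrqx"  [C.wid ++ C.key]
36. n14.lim = true  [h.pre == true]
37. n14.wid = true  [true]
38. n13.val = "yq"  ["yq"]
39. n13.key = 20  [20]
40. n13.env = 29  [29]
41. n10.sig = false  [S.env > 29]
42. n10.pre = "pyq"  ["p" ++ S.val]
43. n20.acc = "qp"  [terminal]
44. n0.val = "kqp"  ["k" ++ a.acc]
45. n0.key = 0  [(if D.depth then D.val else D.ok) - 27]
46. n0.env = 14  [D.val + D.ok - 6]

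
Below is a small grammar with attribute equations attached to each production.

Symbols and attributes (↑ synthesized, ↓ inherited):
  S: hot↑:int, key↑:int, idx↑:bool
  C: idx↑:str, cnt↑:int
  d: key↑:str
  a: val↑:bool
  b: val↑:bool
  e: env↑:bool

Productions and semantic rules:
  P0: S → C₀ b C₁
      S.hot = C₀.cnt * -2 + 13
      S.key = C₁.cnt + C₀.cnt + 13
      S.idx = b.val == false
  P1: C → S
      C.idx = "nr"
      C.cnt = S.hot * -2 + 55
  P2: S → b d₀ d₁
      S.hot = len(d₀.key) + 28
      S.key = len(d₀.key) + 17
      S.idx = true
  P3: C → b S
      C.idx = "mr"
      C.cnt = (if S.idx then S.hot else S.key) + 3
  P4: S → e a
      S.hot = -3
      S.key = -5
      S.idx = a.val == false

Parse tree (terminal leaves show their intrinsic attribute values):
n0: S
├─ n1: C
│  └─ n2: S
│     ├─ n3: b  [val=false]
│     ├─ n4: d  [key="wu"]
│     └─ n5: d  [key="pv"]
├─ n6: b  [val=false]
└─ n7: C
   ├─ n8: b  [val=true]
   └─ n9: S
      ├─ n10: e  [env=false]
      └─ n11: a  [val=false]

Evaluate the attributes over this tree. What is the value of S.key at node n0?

1. n3.val = false  [terminal]
2. n4.key = "wu"  [terminal]
3. n5.key = "pv"  [terminal]
4. n2.hot = 30  [len(d₀.key) + 28]
5. n2.key = 19  [len(d₀.key) + 17]
6. n2.idx = true  [true]
7. n1.idx = "nr"  ["nr"]
8. n1.cnt = -5  [S.hot * -2 + 55]
9. n6.val = false  [terminal]
10. n8.val = true  [terminal]
11. n10.env = false  [terminal]
12. n11.val = false  [terminal]
13. n9.hot = -3  [-3]
14. n9.key = -5  [-5]
15. n9.idx = true  [a.val == false]
16. n7.idx = "mr"  ["mr"]
17. n7.cnt = 0  [(if S.idx then S.hot else S.key) + 3]
18. n0.hot = 23  [C₀.cnt * -2 + 13]
19. n0.key = 8  [C₁.cnt + C₀.cnt + 13]
20. n0.idx = true  [b.val == false]

8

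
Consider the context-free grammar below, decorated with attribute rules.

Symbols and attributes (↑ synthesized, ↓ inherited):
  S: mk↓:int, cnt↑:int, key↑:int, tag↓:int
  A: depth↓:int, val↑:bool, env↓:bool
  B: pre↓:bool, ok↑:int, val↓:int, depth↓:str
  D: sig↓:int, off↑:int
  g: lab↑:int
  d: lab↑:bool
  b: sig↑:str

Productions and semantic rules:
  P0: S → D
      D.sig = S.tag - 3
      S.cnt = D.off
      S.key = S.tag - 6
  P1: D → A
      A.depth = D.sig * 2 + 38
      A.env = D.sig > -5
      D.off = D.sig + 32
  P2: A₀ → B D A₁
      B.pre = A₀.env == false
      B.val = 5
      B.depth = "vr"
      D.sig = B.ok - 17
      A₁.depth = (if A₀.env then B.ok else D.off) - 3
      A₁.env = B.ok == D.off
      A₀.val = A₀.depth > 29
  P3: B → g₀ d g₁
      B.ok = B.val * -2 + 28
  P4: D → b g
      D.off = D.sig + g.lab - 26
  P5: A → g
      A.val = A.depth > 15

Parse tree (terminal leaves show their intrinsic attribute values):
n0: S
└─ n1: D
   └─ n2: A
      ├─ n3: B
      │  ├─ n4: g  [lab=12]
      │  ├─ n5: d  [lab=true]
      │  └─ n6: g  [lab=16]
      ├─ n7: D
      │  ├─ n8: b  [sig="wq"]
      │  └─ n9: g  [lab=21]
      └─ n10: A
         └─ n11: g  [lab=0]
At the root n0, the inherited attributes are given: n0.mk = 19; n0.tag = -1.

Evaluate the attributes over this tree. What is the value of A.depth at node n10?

1. n0.mk = 19  [given at root]
2. n0.tag = -1  [given at root]
3. n1.sig = -4  [S.tag - 3]
4. n2.depth = 30  [D.sig * 2 + 38]
5. n2.env = true  [D.sig > -5]
6. n3.pre = false  [A₀.env == false]
7. n3.val = 5  [5]
8. n3.depth = "vr"  ["vr"]
9. n4.lab = 12  [terminal]
10. n5.lab = true  [terminal]
11. n6.lab = 16  [terminal]
12. n3.ok = 18  [B.val * -2 + 28]
13. n7.sig = 1  [B.ok - 17]
14. n8.sig = "wq"  [terminal]
15. n9.lab = 21  [terminal]
16. n7.off = -4  [D.sig + g.lab - 26]
17. n10.depth = 15  [(if A₀.env then B.ok else D.off) - 3]
18. n10.env = false  [B.ok == D.off]
19. n11.lab = 0  [terminal]
20. n10.val = false  [A.depth > 15]
21. n2.val = true  [A₀.depth > 29]
22. n1.off = 28  [D.sig + 32]
23. n0.cnt = 28  [D.off]
24. n0.key = -7  [S.tag - 6]

15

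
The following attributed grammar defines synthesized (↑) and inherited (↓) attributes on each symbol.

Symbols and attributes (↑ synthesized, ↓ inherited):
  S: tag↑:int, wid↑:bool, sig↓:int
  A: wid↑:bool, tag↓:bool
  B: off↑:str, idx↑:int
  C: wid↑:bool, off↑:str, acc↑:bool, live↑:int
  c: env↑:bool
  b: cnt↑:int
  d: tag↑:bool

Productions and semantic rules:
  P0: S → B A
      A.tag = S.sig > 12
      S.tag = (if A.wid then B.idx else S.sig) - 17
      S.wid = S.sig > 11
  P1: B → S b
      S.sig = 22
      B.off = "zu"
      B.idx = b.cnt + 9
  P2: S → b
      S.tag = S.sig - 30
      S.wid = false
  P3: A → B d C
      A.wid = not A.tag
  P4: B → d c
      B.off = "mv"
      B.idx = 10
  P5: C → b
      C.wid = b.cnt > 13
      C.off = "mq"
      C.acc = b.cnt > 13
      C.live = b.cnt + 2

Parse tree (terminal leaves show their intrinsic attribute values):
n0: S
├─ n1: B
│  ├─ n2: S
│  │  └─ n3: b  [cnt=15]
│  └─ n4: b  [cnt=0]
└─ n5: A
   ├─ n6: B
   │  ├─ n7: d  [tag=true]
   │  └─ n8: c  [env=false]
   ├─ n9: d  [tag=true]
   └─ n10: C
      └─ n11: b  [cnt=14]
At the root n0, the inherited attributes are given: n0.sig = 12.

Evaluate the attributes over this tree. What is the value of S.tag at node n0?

-8

1. n0.sig = 12  [given at root]
2. n2.sig = 22  [22]
3. n3.cnt = 15  [terminal]
4. n2.tag = -8  [S.sig - 30]
5. n2.wid = false  [false]
6. n4.cnt = 0  [terminal]
7. n1.off = "zu"  ["zu"]
8. n1.idx = 9  [b.cnt + 9]
9. n5.tag = false  [S.sig > 12]
10. n7.tag = true  [terminal]
11. n8.env = false  [terminal]
12. n6.off = "mv"  ["mv"]
13. n6.idx = 10  [10]
14. n9.tag = true  [terminal]
15. n11.cnt = 14  [terminal]
16. n10.wid = true  [b.cnt > 13]
17. n10.off = "mq"  ["mq"]
18. n10.acc = true  [b.cnt > 13]
19. n10.live = 16  [b.cnt + 2]
20. n5.wid = true  [not A.tag]
21. n0.tag = -8  [(if A.wid then B.idx else S.sig) - 17]
22. n0.wid = true  [S.sig > 11]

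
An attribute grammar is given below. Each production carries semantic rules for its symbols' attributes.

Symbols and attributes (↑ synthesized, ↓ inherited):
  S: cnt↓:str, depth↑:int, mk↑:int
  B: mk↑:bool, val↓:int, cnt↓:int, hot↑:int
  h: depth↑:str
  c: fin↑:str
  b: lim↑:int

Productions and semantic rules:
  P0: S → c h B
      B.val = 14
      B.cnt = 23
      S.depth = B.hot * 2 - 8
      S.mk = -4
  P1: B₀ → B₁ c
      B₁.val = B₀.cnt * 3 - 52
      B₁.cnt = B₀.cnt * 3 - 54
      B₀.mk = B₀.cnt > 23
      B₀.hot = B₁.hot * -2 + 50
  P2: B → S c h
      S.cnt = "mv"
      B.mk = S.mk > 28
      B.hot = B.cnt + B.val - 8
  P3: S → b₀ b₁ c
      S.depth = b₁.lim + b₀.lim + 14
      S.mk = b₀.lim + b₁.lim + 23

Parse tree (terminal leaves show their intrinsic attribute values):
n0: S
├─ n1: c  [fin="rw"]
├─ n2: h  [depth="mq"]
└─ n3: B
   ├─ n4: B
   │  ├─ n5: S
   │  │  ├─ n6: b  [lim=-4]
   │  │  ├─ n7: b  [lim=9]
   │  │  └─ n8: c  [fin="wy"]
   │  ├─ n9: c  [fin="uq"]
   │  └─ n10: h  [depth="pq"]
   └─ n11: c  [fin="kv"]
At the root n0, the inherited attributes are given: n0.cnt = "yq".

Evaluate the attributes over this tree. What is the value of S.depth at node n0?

1. n0.cnt = "yq"  [given at root]
2. n1.fin = "rw"  [terminal]
3. n2.depth = "mq"  [terminal]
4. n3.val = 14  [14]
5. n3.cnt = 23  [23]
6. n4.val = 17  [B₀.cnt * 3 - 52]
7. n4.cnt = 15  [B₀.cnt * 3 - 54]
8. n5.cnt = "mv"  ["mv"]
9. n6.lim = -4  [terminal]
10. n7.lim = 9  [terminal]
11. n8.fin = "wy"  [terminal]
12. n5.depth = 19  [b₁.lim + b₀.lim + 14]
13. n5.mk = 28  [b₀.lim + b₁.lim + 23]
14. n9.fin = "uq"  [terminal]
15. n10.depth = "pq"  [terminal]
16. n4.mk = false  [S.mk > 28]
17. n4.hot = 24  [B.cnt + B.val - 8]
18. n11.fin = "kv"  [terminal]
19. n3.mk = false  [B₀.cnt > 23]
20. n3.hot = 2  [B₁.hot * -2 + 50]
21. n0.depth = -4  [B.hot * 2 - 8]
22. n0.mk = -4  [-4]

-4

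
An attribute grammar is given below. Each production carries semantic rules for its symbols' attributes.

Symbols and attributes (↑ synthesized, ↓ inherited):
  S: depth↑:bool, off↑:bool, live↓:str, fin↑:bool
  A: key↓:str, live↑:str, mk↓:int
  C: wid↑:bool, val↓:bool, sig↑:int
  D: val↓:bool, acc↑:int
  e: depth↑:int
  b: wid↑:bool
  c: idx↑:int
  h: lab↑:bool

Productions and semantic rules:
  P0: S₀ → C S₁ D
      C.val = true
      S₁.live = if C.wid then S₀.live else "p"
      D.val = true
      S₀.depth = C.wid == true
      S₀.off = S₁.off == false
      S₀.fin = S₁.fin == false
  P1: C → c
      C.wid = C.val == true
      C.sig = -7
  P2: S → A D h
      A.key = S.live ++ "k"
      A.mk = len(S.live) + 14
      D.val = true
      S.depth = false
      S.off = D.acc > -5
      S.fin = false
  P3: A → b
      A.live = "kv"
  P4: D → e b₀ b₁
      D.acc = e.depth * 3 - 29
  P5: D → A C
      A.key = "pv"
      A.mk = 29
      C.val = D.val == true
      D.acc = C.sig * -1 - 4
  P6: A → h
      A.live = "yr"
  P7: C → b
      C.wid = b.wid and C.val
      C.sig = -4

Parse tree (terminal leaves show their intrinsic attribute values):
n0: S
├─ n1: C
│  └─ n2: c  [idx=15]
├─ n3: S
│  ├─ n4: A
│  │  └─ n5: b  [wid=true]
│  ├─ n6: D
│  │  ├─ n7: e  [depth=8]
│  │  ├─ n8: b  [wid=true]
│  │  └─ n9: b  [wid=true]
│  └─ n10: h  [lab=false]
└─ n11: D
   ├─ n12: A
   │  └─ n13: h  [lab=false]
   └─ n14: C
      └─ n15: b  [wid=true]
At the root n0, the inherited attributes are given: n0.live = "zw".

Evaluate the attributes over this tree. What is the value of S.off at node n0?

1. n0.live = "zw"  [given at root]
2. n1.val = true  [true]
3. n2.idx = 15  [terminal]
4. n1.wid = true  [C.val == true]
5. n1.sig = -7  [-7]
6. n3.live = "zw"  [if C.wid then S₀.live else "p"]
7. n4.key = "zwk"  [S.live ++ "k"]
8. n4.mk = 16  [len(S.live) + 14]
9. n5.wid = true  [terminal]
10. n4.live = "kv"  ["kv"]
11. n6.val = true  [true]
12. n7.depth = 8  [terminal]
13. n8.wid = true  [terminal]
14. n9.wid = true  [terminal]
15. n6.acc = -5  [e.depth * 3 - 29]
16. n10.lab = false  [terminal]
17. n3.depth = false  [false]
18. n3.off = false  [D.acc > -5]
19. n3.fin = false  [false]
20. n11.val = true  [true]
21. n12.key = "pv"  ["pv"]
22. n12.mk = 29  [29]
23. n13.lab = false  [terminal]
24. n12.live = "yr"  ["yr"]
25. n14.val = true  [D.val == true]
26. n15.wid = true  [terminal]
27. n14.wid = true  [b.wid and C.val]
28. n14.sig = -4  [-4]
29. n11.acc = 0  [C.sig * -1 - 4]
30. n0.depth = true  [C.wid == true]
31. n0.off = true  [S₁.off == false]
32. n0.fin = true  [S₁.fin == false]

true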